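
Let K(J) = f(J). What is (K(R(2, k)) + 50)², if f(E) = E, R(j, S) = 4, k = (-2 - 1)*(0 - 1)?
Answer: 2916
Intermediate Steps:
k = 3 (k = -3*(-1) = 3)
K(J) = J
(K(R(2, k)) + 50)² = (4 + 50)² = 54² = 2916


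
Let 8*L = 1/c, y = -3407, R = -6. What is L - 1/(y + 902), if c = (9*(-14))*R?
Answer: 2851/5050080 ≈ 0.00056455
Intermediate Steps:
c = 756 (c = (9*(-14))*(-6) = -126*(-6) = 756)
L = 1/6048 (L = (1/8)/756 = (1/8)*(1/756) = 1/6048 ≈ 0.00016534)
L - 1/(y + 902) = 1/6048 - 1/(-3407 + 902) = 1/6048 - 1/(-2505) = 1/6048 - 1*(-1/2505) = 1/6048 + 1/2505 = 2851/5050080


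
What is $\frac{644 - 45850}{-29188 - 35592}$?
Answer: $\frac{22603}{32390} \approx 0.69784$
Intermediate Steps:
$\frac{644 - 45850}{-29188 - 35592} = - \frac{45206}{-64780} = \left(-45206\right) \left(- \frac{1}{64780}\right) = \frac{22603}{32390}$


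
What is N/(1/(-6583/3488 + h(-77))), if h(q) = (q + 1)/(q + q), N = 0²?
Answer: 0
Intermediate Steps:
N = 0
h(q) = (1 + q)/(2*q) (h(q) = (1 + q)/((2*q)) = (1 + q)*(1/(2*q)) = (1 + q)/(2*q))
N/(1/(-6583/3488 + h(-77))) = 0/(1/(-6583/3488 + (½)*(1 - 77)/(-77))) = 0/(1/(-6583*1/3488 + (½)*(-1/77)*(-76))) = 0/(1/(-6583/3488 + 38/77)) = 0/(1/(-374347/268576)) = 0/(-268576/374347) = 0*(-374347/268576) = 0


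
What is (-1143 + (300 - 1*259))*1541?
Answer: -1698182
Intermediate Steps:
(-1143 + (300 - 1*259))*1541 = (-1143 + (300 - 259))*1541 = (-1143 + 41)*1541 = -1102*1541 = -1698182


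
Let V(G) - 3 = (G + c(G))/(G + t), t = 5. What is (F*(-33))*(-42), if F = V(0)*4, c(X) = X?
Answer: 16632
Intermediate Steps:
V(G) = 3 + 2*G/(5 + G) (V(G) = 3 + (G + G)/(G + 5) = 3 + (2*G)/(5 + G) = 3 + 2*G/(5 + G))
F = 12 (F = (5*(3 + 0)/(5 + 0))*4 = (5*3/5)*4 = (5*(1/5)*3)*4 = 3*4 = 12)
(F*(-33))*(-42) = (12*(-33))*(-42) = -396*(-42) = 16632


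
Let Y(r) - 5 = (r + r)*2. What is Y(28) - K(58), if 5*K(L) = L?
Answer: 527/5 ≈ 105.40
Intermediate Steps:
Y(r) = 5 + 4*r (Y(r) = 5 + (r + r)*2 = 5 + (2*r)*2 = 5 + 4*r)
K(L) = L/5
Y(28) - K(58) = (5 + 4*28) - 58/5 = (5 + 112) - 1*58/5 = 117 - 58/5 = 527/5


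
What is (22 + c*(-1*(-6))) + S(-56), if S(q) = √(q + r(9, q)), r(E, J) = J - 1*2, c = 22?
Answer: 154 + I*√114 ≈ 154.0 + 10.677*I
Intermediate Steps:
r(E, J) = -2 + J (r(E, J) = J - 2 = -2 + J)
S(q) = √(-2 + 2*q) (S(q) = √(q + (-2 + q)) = √(-2 + 2*q))
(22 + c*(-1*(-6))) + S(-56) = (22 + 22*(-1*(-6))) + √(-2 + 2*(-56)) = (22 + 22*6) + √(-2 - 112) = (22 + 132) + √(-114) = 154 + I*√114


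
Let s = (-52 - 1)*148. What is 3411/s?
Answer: -3411/7844 ≈ -0.43485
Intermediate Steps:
s = -7844 (s = -53*148 = -7844)
3411/s = 3411/(-7844) = 3411*(-1/7844) = -3411/7844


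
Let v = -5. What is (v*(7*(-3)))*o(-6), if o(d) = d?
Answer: -630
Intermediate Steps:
(v*(7*(-3)))*o(-6) = -35*(-3)*(-6) = -5*(-21)*(-6) = 105*(-6) = -630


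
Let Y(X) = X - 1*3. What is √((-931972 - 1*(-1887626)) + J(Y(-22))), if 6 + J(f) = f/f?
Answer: √955649 ≈ 977.57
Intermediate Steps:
Y(X) = -3 + X (Y(X) = X - 3 = -3 + X)
J(f) = -5 (J(f) = -6 + f/f = -6 + 1 = -5)
√((-931972 - 1*(-1887626)) + J(Y(-22))) = √((-931972 - 1*(-1887626)) - 5) = √((-931972 + 1887626) - 5) = √(955654 - 5) = √955649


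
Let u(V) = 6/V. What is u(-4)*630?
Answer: -945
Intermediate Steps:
u(-4)*630 = (6/(-4))*630 = (6*(-¼))*630 = -3/2*630 = -945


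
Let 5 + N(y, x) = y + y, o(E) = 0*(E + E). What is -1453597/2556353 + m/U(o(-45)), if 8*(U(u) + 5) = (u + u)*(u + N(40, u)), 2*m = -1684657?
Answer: 4306563439951/25563530 ≈ 1.6847e+5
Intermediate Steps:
m = -1684657/2 (m = (½)*(-1684657) = -1684657/2 ≈ -8.4233e+5)
o(E) = 0 (o(E) = 0*(2*E) = 0)
N(y, x) = -5 + 2*y (N(y, x) = -5 + (y + y) = -5 + 2*y)
U(u) = -5 + u*(75 + u)/4 (U(u) = -5 + ((u + u)*(u + (-5 + 2*40)))/8 = -5 + ((2*u)*(u + (-5 + 80)))/8 = -5 + ((2*u)*(u + 75))/8 = -5 + ((2*u)*(75 + u))/8 = -5 + (2*u*(75 + u))/8 = -5 + u*(75 + u)/4)
-1453597/2556353 + m/U(o(-45)) = -1453597/2556353 - 1684657/(2*(-5 + (¼)*0² + (75/4)*0)) = -1453597*1/2556353 - 1684657/(2*(-5 + (¼)*0 + 0)) = -1453597/2556353 - 1684657/(2*(-5 + 0 + 0)) = -1453597/2556353 - 1684657/2/(-5) = -1453597/2556353 - 1684657/2*(-⅕) = -1453597/2556353 + 1684657/10 = 4306563439951/25563530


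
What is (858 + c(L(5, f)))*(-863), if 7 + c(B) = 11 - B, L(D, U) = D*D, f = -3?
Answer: -722331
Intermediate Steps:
L(D, U) = D**2
c(B) = 4 - B (c(B) = -7 + (11 - B) = 4 - B)
(858 + c(L(5, f)))*(-863) = (858 + (4 - 1*5**2))*(-863) = (858 + (4 - 1*25))*(-863) = (858 + (4 - 25))*(-863) = (858 - 21)*(-863) = 837*(-863) = -722331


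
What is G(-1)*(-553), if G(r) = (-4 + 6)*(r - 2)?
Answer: 3318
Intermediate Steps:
G(r) = -4 + 2*r (G(r) = 2*(-2 + r) = -4 + 2*r)
G(-1)*(-553) = (-4 + 2*(-1))*(-553) = (-4 - 2)*(-553) = -6*(-553) = 3318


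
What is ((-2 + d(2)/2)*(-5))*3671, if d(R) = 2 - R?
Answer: 36710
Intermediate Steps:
((-2 + d(2)/2)*(-5))*3671 = ((-2 + (2 - 1*2)/2)*(-5))*3671 = ((-2 + (2 - 2)*(1/2))*(-5))*3671 = ((-2 + 0*(1/2))*(-5))*3671 = ((-2 + 0)*(-5))*3671 = -2*(-5)*3671 = 10*3671 = 36710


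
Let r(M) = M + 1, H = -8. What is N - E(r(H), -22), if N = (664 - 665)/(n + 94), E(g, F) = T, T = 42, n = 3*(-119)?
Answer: -11045/263 ≈ -41.996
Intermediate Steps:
n = -357
r(M) = 1 + M
E(g, F) = 42
N = 1/263 (N = (664 - 665)/(-357 + 94) = -1/(-263) = -1*(-1/263) = 1/263 ≈ 0.0038023)
N - E(r(H), -22) = 1/263 - 1*42 = 1/263 - 42 = -11045/263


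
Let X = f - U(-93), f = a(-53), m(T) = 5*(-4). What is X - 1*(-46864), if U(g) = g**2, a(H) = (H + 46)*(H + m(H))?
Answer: 38726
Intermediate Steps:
m(T) = -20
a(H) = (-20 + H)*(46 + H) (a(H) = (H + 46)*(H - 20) = (46 + H)*(-20 + H) = (-20 + H)*(46 + H))
f = 511 (f = -920 + (-53)**2 + 26*(-53) = -920 + 2809 - 1378 = 511)
X = -8138 (X = 511 - 1*(-93)**2 = 511 - 1*8649 = 511 - 8649 = -8138)
X - 1*(-46864) = -8138 - 1*(-46864) = -8138 + 46864 = 38726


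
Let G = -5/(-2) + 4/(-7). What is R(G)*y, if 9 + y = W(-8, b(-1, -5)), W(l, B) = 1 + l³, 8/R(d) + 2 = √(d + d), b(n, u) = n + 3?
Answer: 58240 + 12480*√21 ≈ 1.1543e+5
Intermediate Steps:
b(n, u) = 3 + n
G = 27/14 (G = -5*(-½) + 4*(-⅐) = 5/2 - 4/7 = 27/14 ≈ 1.9286)
R(d) = 8/(-2 + √2*√d) (R(d) = 8/(-2 + √(d + d)) = 8/(-2 + √(2*d)) = 8/(-2 + √2*√d))
y = -520 (y = -9 + (1 + (-8)³) = -9 + (1 - 512) = -9 - 511 = -520)
R(G)*y = (8/(-2 + √2*√(27/14)))*(-520) = (8/(-2 + √2*(3*√42/14)))*(-520) = (8/(-2 + 3*√21/7))*(-520) = -4160/(-2 + 3*√21/7)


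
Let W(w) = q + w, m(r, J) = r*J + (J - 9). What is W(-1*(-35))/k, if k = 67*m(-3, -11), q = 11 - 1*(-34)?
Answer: 80/871 ≈ 0.091848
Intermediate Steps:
q = 45 (q = 11 + 34 = 45)
m(r, J) = -9 + J + J*r (m(r, J) = J*r + (-9 + J) = -9 + J + J*r)
W(w) = 45 + w
k = 871 (k = 67*(-9 - 11 - 11*(-3)) = 67*(-9 - 11 + 33) = 67*13 = 871)
W(-1*(-35))/k = (45 - 1*(-35))/871 = (45 + 35)*(1/871) = 80*(1/871) = 80/871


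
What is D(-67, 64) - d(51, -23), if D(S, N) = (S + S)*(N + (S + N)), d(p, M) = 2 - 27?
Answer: -8149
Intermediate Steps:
d(p, M) = -25
D(S, N) = 2*S*(S + 2*N) (D(S, N) = (2*S)*(N + (N + S)) = (2*S)*(S + 2*N) = 2*S*(S + 2*N))
D(-67, 64) - d(51, -23) = 2*(-67)*(-67 + 2*64) - 1*(-25) = 2*(-67)*(-67 + 128) + 25 = 2*(-67)*61 + 25 = -8174 + 25 = -8149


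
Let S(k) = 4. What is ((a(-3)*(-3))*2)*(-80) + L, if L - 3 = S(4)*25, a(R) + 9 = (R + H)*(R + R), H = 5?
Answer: -9977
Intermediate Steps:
a(R) = -9 + 2*R*(5 + R) (a(R) = -9 + (R + 5)*(R + R) = -9 + (5 + R)*(2*R) = -9 + 2*R*(5 + R))
L = 103 (L = 3 + 4*25 = 3 + 100 = 103)
((a(-3)*(-3))*2)*(-80) + L = (((-9 + 2*(-3)**2 + 10*(-3))*(-3))*2)*(-80) + 103 = (((-9 + 2*9 - 30)*(-3))*2)*(-80) + 103 = (((-9 + 18 - 30)*(-3))*2)*(-80) + 103 = (-21*(-3)*2)*(-80) + 103 = (63*2)*(-80) + 103 = 126*(-80) + 103 = -10080 + 103 = -9977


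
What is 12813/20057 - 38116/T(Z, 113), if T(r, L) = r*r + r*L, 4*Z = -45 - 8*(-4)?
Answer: 946538891/8805023 ≈ 107.50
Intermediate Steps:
Z = -13/4 (Z = (-45 - 8*(-4))/4 = (-45 - 1*(-32))/4 = (-45 + 32)/4 = (1/4)*(-13) = -13/4 ≈ -3.2500)
T(r, L) = r**2 + L*r
12813/20057 - 38116/T(Z, 113) = 12813/20057 - 38116*(-4/(13*(113 - 13/4))) = 12813*(1/20057) - 38116/((-13/4*439/4)) = 12813/20057 - 38116/(-5707/16) = 12813/20057 - 38116*(-16/5707) = 12813/20057 + 46912/439 = 946538891/8805023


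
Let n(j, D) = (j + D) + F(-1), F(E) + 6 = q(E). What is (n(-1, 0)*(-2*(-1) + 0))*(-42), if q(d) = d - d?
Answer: 588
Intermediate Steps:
q(d) = 0
F(E) = -6 (F(E) = -6 + 0 = -6)
n(j, D) = -6 + D + j (n(j, D) = (j + D) - 6 = (D + j) - 6 = -6 + D + j)
(n(-1, 0)*(-2*(-1) + 0))*(-42) = ((-6 + 0 - 1)*(-2*(-1) + 0))*(-42) = -7*(2 + 0)*(-42) = -7*2*(-42) = -14*(-42) = 588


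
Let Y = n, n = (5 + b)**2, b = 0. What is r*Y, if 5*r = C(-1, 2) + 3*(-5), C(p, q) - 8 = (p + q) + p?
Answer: -35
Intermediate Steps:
C(p, q) = 8 + q + 2*p (C(p, q) = 8 + ((p + q) + p) = 8 + (q + 2*p) = 8 + q + 2*p)
n = 25 (n = (5 + 0)**2 = 5**2 = 25)
Y = 25
r = -7/5 (r = ((8 + 2 + 2*(-1)) + 3*(-5))/5 = ((8 + 2 - 2) - 15)/5 = (8 - 15)/5 = (1/5)*(-7) = -7/5 ≈ -1.4000)
r*Y = -7/5*25 = -35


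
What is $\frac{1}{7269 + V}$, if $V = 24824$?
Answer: $\frac{1}{32093} \approx 3.1159 \cdot 10^{-5}$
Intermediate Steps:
$\frac{1}{7269 + V} = \frac{1}{7269 + 24824} = \frac{1}{32093}$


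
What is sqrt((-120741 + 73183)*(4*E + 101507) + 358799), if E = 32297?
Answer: 3*I*sqrt(1219003779) ≈ 1.0474e+5*I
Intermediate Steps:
sqrt((-120741 + 73183)*(4*E + 101507) + 358799) = sqrt((-120741 + 73183)*(4*32297 + 101507) + 358799) = sqrt(-47558*(129188 + 101507) + 358799) = sqrt(-47558*230695 + 358799) = sqrt(-10971392810 + 358799) = sqrt(-10971034011) = 3*I*sqrt(1219003779)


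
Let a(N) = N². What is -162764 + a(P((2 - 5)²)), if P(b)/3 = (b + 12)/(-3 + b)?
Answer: -650615/4 ≈ -1.6265e+5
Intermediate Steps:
P(b) = 3*(12 + b)/(-3 + b) (P(b) = 3*((b + 12)/(-3 + b)) = 3*((12 + b)/(-3 + b)) = 3*(12 + b)/(-3 + b))
-162764 + a(P((2 - 5)²)) = -162764 + (3*(12 + (2 - 5)²)/(-3 + (2 - 5)²))² = -162764 + (3*(12 + (-3)²)/(-3 + (-3)²))² = -162764 + (3*(12 + 9)/(-3 + 9))² = -162764 + (3*21/6)² = -162764 + (3*(⅙)*21)² = -162764 + (21/2)² = -162764 + 441/4 = -650615/4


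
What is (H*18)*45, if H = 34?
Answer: 27540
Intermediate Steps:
(H*18)*45 = (34*18)*45 = 612*45 = 27540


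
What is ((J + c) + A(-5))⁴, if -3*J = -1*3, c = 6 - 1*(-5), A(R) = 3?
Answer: 50625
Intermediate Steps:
c = 11 (c = 6 + 5 = 11)
J = 1 (J = -(-1)*3/3 = -⅓*(-3) = 1)
((J + c) + A(-5))⁴ = ((1 + 11) + 3)⁴ = (12 + 3)⁴ = 15⁴ = 50625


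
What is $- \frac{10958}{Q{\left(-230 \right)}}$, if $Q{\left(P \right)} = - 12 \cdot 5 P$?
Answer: $- \frac{5479}{6900} \approx -0.79406$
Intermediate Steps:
$Q{\left(P \right)} = - 60 P$
$- \frac{10958}{Q{\left(-230 \right)}} = - \frac{10958}{\left(-60\right) \left(-230\right)} = - \frac{10958}{13800} = \left(-10958\right) \frac{1}{13800} = - \frac{5479}{6900}$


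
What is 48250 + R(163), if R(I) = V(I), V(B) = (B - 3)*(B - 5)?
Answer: 73530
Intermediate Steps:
V(B) = (-5 + B)*(-3 + B) (V(B) = (-3 + B)*(-5 + B) = (-5 + B)*(-3 + B))
R(I) = 15 + I**2 - 8*I
48250 + R(163) = 48250 + (15 + 163**2 - 8*163) = 48250 + (15 + 26569 - 1304) = 48250 + 25280 = 73530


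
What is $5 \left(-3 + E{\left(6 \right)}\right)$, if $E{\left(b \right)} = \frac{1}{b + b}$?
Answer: $- \frac{175}{12} \approx -14.583$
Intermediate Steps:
$E{\left(b \right)} = \frac{1}{2 b}$
$5 \left(-3 + E{\left(6 \right)}\right) = 5 \left(-3 + \frac{1}{2 \cdot 6}\right) = 5 \left(-3 + \frac{1}{2} \cdot \frac{1}{6}\right) = 5 \left(-3 + \frac{1}{12}\right) = 5 \left(- \frac{35}{12}\right) = - \frac{175}{12}$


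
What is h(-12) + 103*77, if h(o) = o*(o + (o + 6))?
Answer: 8147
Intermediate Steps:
h(o) = o*(6 + 2*o) (h(o) = o*(o + (6 + o)) = o*(6 + 2*o))
h(-12) + 103*77 = 2*(-12)*(3 - 12) + 103*77 = 2*(-12)*(-9) + 7931 = 216 + 7931 = 8147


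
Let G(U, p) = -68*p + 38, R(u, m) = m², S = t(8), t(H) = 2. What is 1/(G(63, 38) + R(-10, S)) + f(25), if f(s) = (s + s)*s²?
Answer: 79437499/2542 ≈ 31250.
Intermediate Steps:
S = 2
G(U, p) = 38 - 68*p
f(s) = 2*s³ (f(s) = (2*s)*s² = 2*s³)
1/(G(63, 38) + R(-10, S)) + f(25) = 1/((38 - 68*38) + 2²) + 2*25³ = 1/((38 - 2584) + 4) + 2*15625 = 1/(-2546 + 4) + 31250 = 1/(-2542) + 31250 = -1/2542 + 31250 = 79437499/2542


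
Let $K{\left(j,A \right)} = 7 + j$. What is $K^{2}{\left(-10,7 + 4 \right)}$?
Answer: $9$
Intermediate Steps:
$K^{2}{\left(-10,7 + 4 \right)} = \left(7 - 10\right)^{2} = \left(-3\right)^{2} = 9$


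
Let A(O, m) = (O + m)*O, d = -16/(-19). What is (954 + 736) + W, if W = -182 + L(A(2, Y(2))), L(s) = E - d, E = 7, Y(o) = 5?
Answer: 28769/19 ≈ 1514.2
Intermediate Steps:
d = 16/19 (d = -16*(-1/19) = 16/19 ≈ 0.84210)
A(O, m) = O*(O + m)
L(s) = 117/19 (L(s) = 7 - 1*16/19 = 7 - 16/19 = 117/19)
W = -3341/19 (W = -182 + 117/19 = -3341/19 ≈ -175.84)
(954 + 736) + W = (954 + 736) - 3341/19 = 1690 - 3341/19 = 28769/19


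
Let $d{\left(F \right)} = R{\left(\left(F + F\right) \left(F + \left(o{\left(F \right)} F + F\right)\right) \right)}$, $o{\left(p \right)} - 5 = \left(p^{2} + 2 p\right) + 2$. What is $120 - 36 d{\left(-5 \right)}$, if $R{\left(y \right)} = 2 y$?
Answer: $-86280$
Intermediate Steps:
$o{\left(p \right)} = 7 + p^{2} + 2 p$ ($o{\left(p \right)} = 5 + \left(\left(p^{2} + 2 p\right) + 2\right) = 5 + \left(2 + p^{2} + 2 p\right) = 7 + p^{2} + 2 p$)
$d{\left(F \right)} = 4 F \left(2 F + F \left(7 + F^{2} + 2 F\right)\right)$ ($d{\left(F \right)} = 2 \left(F + F\right) \left(F + \left(\left(7 + F^{2} + 2 F\right) F + F\right)\right) = 2 \cdot 2 F \left(F + \left(F \left(7 + F^{2} + 2 F\right) + F\right)\right) = 2 \cdot 2 F \left(F + \left(F + F \left(7 + F^{2} + 2 F\right)\right)\right) = 2 \cdot 2 F \left(2 F + F \left(7 + F^{2} + 2 F\right)\right) = 4 F \left(2 F + F \left(7 + F^{2} + 2 F\right)\right)$)
$120 - 36 d{\left(-5 \right)} = 120 - 36 \cdot 4 \left(-5\right)^{2} \left(9 + \left(-5\right)^{2} + 2 \left(-5\right)\right) = 120 - 36 \cdot 4 \cdot 25 \left(9 + 25 - 10\right) = 120 - 36 \cdot 4 \cdot 25 \cdot 24 = 120 - 86400 = -86280$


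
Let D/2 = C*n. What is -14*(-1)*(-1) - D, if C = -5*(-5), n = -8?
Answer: 386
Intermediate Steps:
C = 25
D = -400 (D = 2*(25*(-8)) = 2*(-200) = -400)
-14*(-1)*(-1) - D = -14*(-1)*(-1) - 1*(-400) = 14*(-1) + 400 = -14 + 400 = 386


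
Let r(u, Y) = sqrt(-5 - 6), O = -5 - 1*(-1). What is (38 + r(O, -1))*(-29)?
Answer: -1102 - 29*I*sqrt(11) ≈ -1102.0 - 96.182*I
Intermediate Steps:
O = -4 (O = -5 + 1 = -4)
r(u, Y) = I*sqrt(11) (r(u, Y) = sqrt(-11) = I*sqrt(11))
(38 + r(O, -1))*(-29) = (38 + I*sqrt(11))*(-29) = -1102 - 29*I*sqrt(11)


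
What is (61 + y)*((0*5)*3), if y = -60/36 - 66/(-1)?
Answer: 0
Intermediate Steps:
y = 193/3 (y = -60*1/36 - 66*(-1) = -5/3 + 66 = 193/3 ≈ 64.333)
(61 + y)*((0*5)*3) = (61 + 193/3)*((0*5)*3) = 376*(0*3)/3 = (376/3)*0 = 0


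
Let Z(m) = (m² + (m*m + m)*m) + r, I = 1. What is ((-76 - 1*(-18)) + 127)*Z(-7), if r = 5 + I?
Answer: -16491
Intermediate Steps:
r = 6 (r = 5 + 1 = 6)
Z(m) = 6 + m² + m*(m + m²) (Z(m) = (m² + (m*m + m)*m) + 6 = (m² + (m² + m)*m) + 6 = (m² + (m + m²)*m) + 6 = (m² + m*(m + m²)) + 6 = 6 + m² + m*(m + m²))
((-76 - 1*(-18)) + 127)*Z(-7) = ((-76 - 1*(-18)) + 127)*(6 + (-7)³ + 2*(-7)²) = ((-76 + 18) + 127)*(6 - 343 + 2*49) = (-58 + 127)*(6 - 343 + 98) = 69*(-239) = -16491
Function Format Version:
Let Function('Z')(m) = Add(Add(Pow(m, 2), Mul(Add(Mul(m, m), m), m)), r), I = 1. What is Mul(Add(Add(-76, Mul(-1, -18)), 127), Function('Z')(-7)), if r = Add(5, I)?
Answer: -16491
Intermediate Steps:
r = 6 (r = Add(5, 1) = 6)
Function('Z')(m) = Add(6, Pow(m, 2), Mul(m, Add(m, Pow(m, 2)))) (Function('Z')(m) = Add(Add(Pow(m, 2), Mul(Add(Mul(m, m), m), m)), 6) = Add(Add(Pow(m, 2), Mul(Add(Pow(m, 2), m), m)), 6) = Add(Add(Pow(m, 2), Mul(Add(m, Pow(m, 2)), m)), 6) = Add(Add(Pow(m, 2), Mul(m, Add(m, Pow(m, 2)))), 6) = Add(6, Pow(m, 2), Mul(m, Add(m, Pow(m, 2)))))
Mul(Add(Add(-76, Mul(-1, -18)), 127), Function('Z')(-7)) = Mul(Add(Add(-76, Mul(-1, -18)), 127), Add(6, Pow(-7, 3), Mul(2, Pow(-7, 2)))) = Mul(Add(Add(-76, 18), 127), Add(6, -343, Mul(2, 49))) = Mul(Add(-58, 127), Add(6, -343, 98)) = Mul(69, -239) = -16491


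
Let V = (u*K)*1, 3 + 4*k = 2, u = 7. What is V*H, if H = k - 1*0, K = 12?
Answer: -21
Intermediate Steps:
k = -¼ (k = -¾ + (¼)*2 = -¾ + ½ = -¼ ≈ -0.25000)
H = -¼ (H = -¼ - 1*0 = -¼ + 0 = -¼ ≈ -0.25000)
V = 84 (V = (7*12)*1 = 84*1 = 84)
V*H = 84*(-¼) = -21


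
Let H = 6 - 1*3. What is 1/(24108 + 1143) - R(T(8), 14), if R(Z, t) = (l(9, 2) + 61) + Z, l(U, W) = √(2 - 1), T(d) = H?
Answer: -1641314/25251 ≈ -65.000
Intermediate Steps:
H = 3 (H = 6 - 3 = 3)
T(d) = 3
l(U, W) = 1 (l(U, W) = √1 = 1)
R(Z, t) = 62 + Z (R(Z, t) = (1 + 61) + Z = 62 + Z)
1/(24108 + 1143) - R(T(8), 14) = 1/(24108 + 1143) - (62 + 3) = 1/25251 - 1*65 = 1/25251 - 65 = -1641314/25251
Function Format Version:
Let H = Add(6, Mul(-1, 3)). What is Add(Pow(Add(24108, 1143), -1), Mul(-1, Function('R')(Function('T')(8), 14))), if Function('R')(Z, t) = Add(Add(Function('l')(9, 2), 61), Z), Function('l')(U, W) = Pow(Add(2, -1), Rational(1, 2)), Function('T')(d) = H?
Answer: Rational(-1641314, 25251) ≈ -65.000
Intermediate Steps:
H = 3 (H = Add(6, -3) = 3)
Function('T')(d) = 3
Function('l')(U, W) = 1 (Function('l')(U, W) = Pow(1, Rational(1, 2)) = 1)
Function('R')(Z, t) = Add(62, Z) (Function('R')(Z, t) = Add(Add(1, 61), Z) = Add(62, Z))
Add(Pow(Add(24108, 1143), -1), Mul(-1, Function('R')(Function('T')(8), 14))) = Add(Pow(Add(24108, 1143), -1), Mul(-1, Add(62, 3))) = Add(Pow(25251, -1), Mul(-1, 65)) = Add(Rational(1, 25251), -65) = Rational(-1641314, 25251)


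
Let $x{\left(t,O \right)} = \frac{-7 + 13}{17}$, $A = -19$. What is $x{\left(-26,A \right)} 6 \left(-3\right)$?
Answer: $- \frac{108}{17} \approx -6.3529$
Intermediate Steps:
$x{\left(t,O \right)} = \frac{6}{17}$ ($x{\left(t,O \right)} = 6 \cdot \frac{1}{17} = \frac{6}{17}$)
$x{\left(-26,A \right)} 6 \left(-3\right) = \frac{6 \cdot 6 \left(-3\right)}{17} = \frac{6}{17} \left(-18\right) = - \frac{108}{17}$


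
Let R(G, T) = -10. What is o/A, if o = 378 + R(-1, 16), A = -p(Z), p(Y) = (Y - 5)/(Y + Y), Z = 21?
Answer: -966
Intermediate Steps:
p(Y) = (-5 + Y)/(2*Y) (p(Y) = (-5 + Y)/((2*Y)) = (-5 + Y)*(1/(2*Y)) = (-5 + Y)/(2*Y))
A = -8/21 (A = -(-5 + 21)/(2*21) = -16/(2*21) = -1*8/21 = -8/21 ≈ -0.38095)
o = 368 (o = 378 - 10 = 368)
o/A = 368/(-8/21) = 368*(-21/8) = -966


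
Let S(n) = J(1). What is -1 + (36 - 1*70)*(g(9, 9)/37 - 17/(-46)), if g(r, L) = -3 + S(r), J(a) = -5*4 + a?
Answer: 5660/851 ≈ 6.6510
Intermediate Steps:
J(a) = -20 + a
S(n) = -19 (S(n) = -20 + 1 = -19)
g(r, L) = -22 (g(r, L) = -3 - 19 = -22)
-1 + (36 - 1*70)*(g(9, 9)/37 - 17/(-46)) = -1 + (36 - 1*70)*(-22/37 - 17/(-46)) = -1 + (36 - 70)*(-22*1/37 - 17*(-1/46)) = -1 - 34*(-22/37 + 17/46) = -1 - 34*(-383/1702) = -1 + 6511/851 = 5660/851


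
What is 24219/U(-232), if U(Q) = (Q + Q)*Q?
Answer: 24219/107648 ≈ 0.22498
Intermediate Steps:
U(Q) = 2*Q² (U(Q) = (2*Q)*Q = 2*Q²)
24219/U(-232) = 24219/((2*(-232)²)) = 24219/((2*53824)) = 24219/107648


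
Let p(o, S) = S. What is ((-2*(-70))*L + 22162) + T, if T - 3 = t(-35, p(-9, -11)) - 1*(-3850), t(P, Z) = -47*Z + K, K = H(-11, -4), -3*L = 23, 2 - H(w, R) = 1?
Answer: 76379/3 ≈ 25460.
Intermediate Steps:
H(w, R) = 1 (H(w, R) = 2 - 1*1 = 2 - 1 = 1)
L = -23/3 (L = -⅓*23 = -23/3 ≈ -7.6667)
K = 1
t(P, Z) = 1 - 47*Z (t(P, Z) = -47*Z + 1 = 1 - 47*Z)
T = 4371 (T = 3 + ((1 - 47*(-11)) - 1*(-3850)) = 3 + ((1 + 517) + 3850) = 3 + (518 + 3850) = 3 + 4368 = 4371)
((-2*(-70))*L + 22162) + T = (-2*(-70)*(-23/3) + 22162) + 4371 = (140*(-23/3) + 22162) + 4371 = (-3220/3 + 22162) + 4371 = 63266/3 + 4371 = 76379/3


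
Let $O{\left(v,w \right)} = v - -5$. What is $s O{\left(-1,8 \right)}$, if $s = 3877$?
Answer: $15508$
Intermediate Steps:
$O{\left(v,w \right)} = 5 + v$ ($O{\left(v,w \right)} = v + 5 = 5 + v$)
$s O{\left(-1,8 \right)} = 3877 \left(5 - 1\right) = 3877 \cdot 4 = 15508$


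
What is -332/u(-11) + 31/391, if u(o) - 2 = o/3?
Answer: 389591/1955 ≈ 199.28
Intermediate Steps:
u(o) = 2 + o/3
-332/u(-11) + 31/391 = -332/(2 + (⅓)*(-11)) + 31/391 = -332/(2 - 11/3) + 31*(1/391) = -332/(-5/3) + 31/391 = -332*(-⅗) + 31/391 = 996/5 + 31/391 = 389591/1955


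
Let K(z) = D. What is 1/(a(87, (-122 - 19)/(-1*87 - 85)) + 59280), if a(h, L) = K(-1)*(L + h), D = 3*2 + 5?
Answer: 172/10362315 ≈ 1.6599e-5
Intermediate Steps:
D = 11 (D = 6 + 5 = 11)
K(z) = 11
a(h, L) = 11*L + 11*h (a(h, L) = 11*(L + h) = 11*L + 11*h)
1/(a(87, (-122 - 19)/(-1*87 - 85)) + 59280) = 1/((11*((-122 - 19)/(-1*87 - 85)) + 11*87) + 59280) = 1/((11*(-141/(-87 - 85)) + 957) + 59280) = 1/((11*(-141/(-172)) + 957) + 59280) = 1/((11*(-141*(-1/172)) + 957) + 59280) = 1/((11*(141/172) + 957) + 59280) = 1/((1551/172 + 957) + 59280) = 1/(166155/172 + 59280) = 1/(10362315/172) = 172/10362315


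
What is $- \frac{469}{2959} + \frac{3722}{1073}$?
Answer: $\frac{10510161}{3175007} \approx 3.3103$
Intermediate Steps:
$- \frac{469}{2959} + \frac{3722}{1073} = \frac{10510161}{3175007}$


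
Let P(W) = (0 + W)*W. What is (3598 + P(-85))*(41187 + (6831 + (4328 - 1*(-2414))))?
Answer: 592667480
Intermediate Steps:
P(W) = W² (P(W) = W*W = W²)
(3598 + P(-85))*(41187 + (6831 + (4328 - 1*(-2414)))) = (3598 + (-85)²)*(41187 + (6831 + (4328 - 1*(-2414)))) = (3598 + 7225)*(41187 + (6831 + (4328 + 2414))) = 10823*(41187 + (6831 + 6742)) = 10823*(41187 + 13573) = 10823*54760 = 592667480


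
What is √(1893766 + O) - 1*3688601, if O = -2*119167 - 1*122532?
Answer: -3688601 + 10*√15329 ≈ -3.6874e+6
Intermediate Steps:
O = -360866 (O = -238334 - 122532 = -360866)
√(1893766 + O) - 1*3688601 = √(1893766 - 360866) - 1*3688601 = √1532900 - 3688601 = 10*√15329 - 3688601 = -3688601 + 10*√15329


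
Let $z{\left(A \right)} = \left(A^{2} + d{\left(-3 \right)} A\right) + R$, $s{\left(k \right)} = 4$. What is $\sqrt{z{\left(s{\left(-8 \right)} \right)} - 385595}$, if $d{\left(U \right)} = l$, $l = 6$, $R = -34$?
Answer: $i \sqrt{385589} \approx 620.96 i$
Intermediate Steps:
$d{\left(U \right)} = 6$
$z{\left(A \right)} = -34 + A^{2} + 6 A$ ($z{\left(A \right)} = \left(A^{2} + 6 A\right) - 34 = -34 + A^{2} + 6 A$)
$\sqrt{z{\left(s{\left(-8 \right)} \right)} - 385595} = \sqrt{\left(-34 + 4^{2} + 6 \cdot 4\right) - 385595} = \sqrt{\left(-34 + 16 + 24\right) - 385595} = \sqrt{6 - 385595} = \sqrt{-385589} = i \sqrt{385589}$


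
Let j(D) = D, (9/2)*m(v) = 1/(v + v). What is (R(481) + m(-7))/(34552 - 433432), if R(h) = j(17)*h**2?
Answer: -24778763/2512944 ≈ -9.8605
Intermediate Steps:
m(v) = 1/(9*v) (m(v) = 2/(9*(v + v)) = 2/(9*((2*v))) = 2*(1/(2*v))/9 = 1/(9*v))
R(h) = 17*h**2
(R(481) + m(-7))/(34552 - 433432) = (17*481**2 + (1/9)/(-7))/(34552 - 433432) = (17*231361 + (1/9)*(-1/7))/(-398880) = (3933137 - 1/63)*(-1/398880) = (247787630/63)*(-1/398880) = -24778763/2512944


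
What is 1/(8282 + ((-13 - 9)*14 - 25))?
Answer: 1/7949 ≈ 0.00012580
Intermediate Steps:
1/(8282 + ((-13 - 9)*14 - 25)) = 1/(8282 + (-22*14 - 25)) = 1/(8282 + (-308 - 25)) = 1/(8282 - 333) = 1/7949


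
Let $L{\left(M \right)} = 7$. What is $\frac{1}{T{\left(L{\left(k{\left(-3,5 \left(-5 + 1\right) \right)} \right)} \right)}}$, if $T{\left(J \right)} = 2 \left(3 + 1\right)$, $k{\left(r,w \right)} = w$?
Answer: $\frac{1}{8} \approx 0.125$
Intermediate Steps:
$T{\left(J \right)} = 8$ ($T{\left(J \right)} = 2 \cdot 4 = 8$)
$\frac{1}{T{\left(L{\left(k{\left(-3,5 \left(-5 + 1\right) \right)} \right)} \right)}} = \frac{1}{8}$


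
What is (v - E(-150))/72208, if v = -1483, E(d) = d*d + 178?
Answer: -24161/72208 ≈ -0.33460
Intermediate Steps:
E(d) = 178 + d² (E(d) = d² + 178 = 178 + d²)
(v - E(-150))/72208 = (-1483 - (178 + (-150)²))/72208 = (-1483 - (178 + 22500))*(1/72208) = (-1483 - 1*22678)*(1/72208) = (-1483 - 22678)*(1/72208) = -24161*1/72208 = -24161/72208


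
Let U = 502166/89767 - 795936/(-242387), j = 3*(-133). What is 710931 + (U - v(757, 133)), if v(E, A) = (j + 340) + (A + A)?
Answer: 15464377434059350/21758353829 ≈ 7.1073e+5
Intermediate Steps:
j = -399
v(E, A) = -59 + 2*A (v(E, A) = (-399 + 340) + (A + A) = -59 + 2*A)
U = 193167297154/21758353829 (U = 502166*(1/89767) - 795936*(-1/242387) = 502166/89767 + 795936/242387 = 193167297154/21758353829 ≈ 8.8778)
710931 + (U - v(757, 133)) = 710931 + (193167297154/21758353829 - (-59 + 2*133)) = 710931 + (193167297154/21758353829 - (-59 + 266)) = 710931 + (193167297154/21758353829 - 1*207) = 710931 + (193167297154/21758353829 - 207) = 710931 - 4310811945449/21758353829 = 15464377434059350/21758353829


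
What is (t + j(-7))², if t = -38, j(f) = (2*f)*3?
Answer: 6400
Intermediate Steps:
j(f) = 6*f
(t + j(-7))² = (-38 + 6*(-7))² = (-38 - 42)² = (-80)² = 6400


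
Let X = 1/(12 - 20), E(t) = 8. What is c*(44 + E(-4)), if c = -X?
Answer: 13/2 ≈ 6.5000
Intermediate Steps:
X = -⅛ (X = 1/(-8) = -⅛ ≈ -0.12500)
c = ⅛ (c = -1*(-⅛) = ⅛ ≈ 0.12500)
c*(44 + E(-4)) = (44 + 8)/8 = (⅛)*52 = 13/2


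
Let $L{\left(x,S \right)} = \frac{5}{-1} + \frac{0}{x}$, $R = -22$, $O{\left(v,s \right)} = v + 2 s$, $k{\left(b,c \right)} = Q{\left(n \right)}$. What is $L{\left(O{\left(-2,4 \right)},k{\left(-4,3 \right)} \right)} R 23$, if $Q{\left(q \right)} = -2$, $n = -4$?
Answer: $2530$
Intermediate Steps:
$k{\left(b,c \right)} = -2$
$L{\left(x,S \right)} = -5$ ($L{\left(x,S \right)} = 5 \left(-1\right) + 0 = -5 + 0 = -5$)
$L{\left(O{\left(-2,4 \right)},k{\left(-4,3 \right)} \right)} R 23 = \left(-5\right) \left(-22\right) 23 = 110 \cdot 23 = 2530$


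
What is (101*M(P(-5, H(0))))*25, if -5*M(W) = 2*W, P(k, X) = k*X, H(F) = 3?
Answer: 15150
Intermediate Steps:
P(k, X) = X*k
M(W) = -2*W/5
(101*M(P(-5, H(0))))*25 = (101*(-6*(-5)/5))*25 = (101*(-⅖*(-15)))*25 = (101*6)*25 = 606*25 = 15150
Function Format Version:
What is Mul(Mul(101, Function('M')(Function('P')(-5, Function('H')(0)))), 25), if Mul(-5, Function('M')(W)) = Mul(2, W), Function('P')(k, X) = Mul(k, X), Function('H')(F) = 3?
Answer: 15150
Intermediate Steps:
Function('P')(k, X) = Mul(X, k)
Function('M')(W) = Mul(Rational(-2, 5), W) (Function('M')(W) = Mul(Rational(-1, 5), Mul(2, W)) = Mul(Rational(-2, 5), W))
Mul(Mul(101, Function('M')(Function('P')(-5, Function('H')(0)))), 25) = Mul(Mul(101, Mul(Rational(-2, 5), Mul(3, -5))), 25) = Mul(Mul(101, Mul(Rational(-2, 5), -15)), 25) = Mul(Mul(101, 6), 25) = Mul(606, 25) = 15150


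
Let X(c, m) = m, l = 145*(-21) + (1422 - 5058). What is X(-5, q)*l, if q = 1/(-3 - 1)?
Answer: 6681/4 ≈ 1670.3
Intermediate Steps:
q = -¼ (q = 1/(-4) = -¼ ≈ -0.25000)
l = -6681 (l = -3045 - 3636 = -6681)
X(-5, q)*l = -¼*(-6681) = 6681/4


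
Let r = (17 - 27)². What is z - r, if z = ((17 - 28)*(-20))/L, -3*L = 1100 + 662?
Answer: -88430/881 ≈ -100.37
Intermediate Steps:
L = -1762/3 (L = -(1100 + 662)/3 = -⅓*1762 = -1762/3 ≈ -587.33)
r = 100 (r = (-10)² = 100)
z = -330/881 (z = ((17 - 28)*(-20))/(-1762/3) = -11*(-20)*(-3/1762) = 220*(-3/1762) = -330/881 ≈ -0.37457)
z - r = -330/881 - 1*100 = -330/881 - 100 = -88430/881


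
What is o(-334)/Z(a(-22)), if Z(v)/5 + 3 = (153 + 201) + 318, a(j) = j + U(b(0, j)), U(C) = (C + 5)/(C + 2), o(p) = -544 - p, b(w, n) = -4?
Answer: -14/223 ≈ -0.062780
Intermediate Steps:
U(C) = (5 + C)/(2 + C)
a(j) = -½ + j (a(j) = j + (5 - 4)/(2 - 4) = j + 1/(-2) = j - ½*1 = j - ½ = -½ + j)
Z(v) = 3345 (Z(v) = -15 + 5*((153 + 201) + 318) = -15 + 5*(354 + 318) = -15 + 5*672 = -15 + 3360 = 3345)
o(-334)/Z(a(-22)) = (-544 - 1*(-334))/3345 = (-544 + 334)*(1/3345) = -210*1/3345 = -14/223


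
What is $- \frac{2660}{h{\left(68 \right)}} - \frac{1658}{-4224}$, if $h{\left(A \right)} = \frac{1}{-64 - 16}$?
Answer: $\frac{449434429}{2112} \approx 2.128 \cdot 10^{5}$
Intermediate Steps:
$h{\left(A \right)} = - \frac{1}{80}$ ($h{\left(A \right)} = \frac{1}{-80} = - \frac{1}{80}$)
$- \frac{2660}{h{\left(68 \right)}} - \frac{1658}{-4224} = - \frac{2660}{- \frac{1}{80}} - \frac{1658}{-4224} = \left(-2660\right) \left(-80\right) - - \frac{829}{2112} = 212800 + \frac{829}{2112} = \frac{449434429}{2112}$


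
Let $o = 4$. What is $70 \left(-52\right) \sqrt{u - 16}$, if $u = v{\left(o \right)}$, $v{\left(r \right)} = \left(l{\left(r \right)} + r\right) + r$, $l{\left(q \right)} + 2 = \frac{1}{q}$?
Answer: $- 1820 i \sqrt{39} \approx - 11366.0 i$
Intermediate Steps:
$l{\left(q \right)} = -2 + \frac{1}{q}$
$v{\left(r \right)} = -2 + \frac{1}{r} + 2 r$ ($v{\left(r \right)} = \left(\left(-2 + \frac{1}{r}\right) + r\right) + r = \left(-2 + r + \frac{1}{r}\right) + r = -2 + \frac{1}{r} + 2 r$)
$u = \frac{25}{4}$ ($u = -2 + \frac{1}{4} + 2 \cdot 4 = -2 + \frac{1}{4} + 8 = \frac{25}{4} \approx 6.25$)
$70 \left(-52\right) \sqrt{u - 16} = 70 \left(-52\right) \sqrt{\frac{25}{4} - 16} = - 3640 \sqrt{- \frac{39}{4}} = - 3640 \frac{i \sqrt{39}}{2} = - 1820 i \sqrt{39}$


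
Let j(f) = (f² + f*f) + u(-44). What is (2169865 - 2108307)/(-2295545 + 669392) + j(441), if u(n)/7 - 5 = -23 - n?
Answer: 632807621474/1626153 ≈ 3.8914e+5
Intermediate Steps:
u(n) = -126 - 7*n (u(n) = 35 + 7*(-23 - n) = 35 + (-161 - 7*n) = -126 - 7*n)
j(f) = 182 + 2*f² (j(f) = (f² + f*f) + (-126 - 7*(-44)) = (f² + f²) + (-126 + 308) = 2*f² + 182 = 182 + 2*f²)
(2169865 - 2108307)/(-2295545 + 669392) + j(441) = (2169865 - 2108307)/(-2295545 + 669392) + (182 + 2*441²) = 61558/(-1626153) + (182 + 2*194481) = 61558*(-1/1626153) + (182 + 388962) = -61558/1626153 + 389144 = 632807621474/1626153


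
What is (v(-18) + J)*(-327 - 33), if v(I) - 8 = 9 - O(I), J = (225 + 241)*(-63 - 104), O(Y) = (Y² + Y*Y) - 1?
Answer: 28242720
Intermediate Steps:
O(Y) = -1 + 2*Y² (O(Y) = (Y² + Y²) - 1 = 2*Y² - 1 = -1 + 2*Y²)
J = -77822 (J = 466*(-167) = -77822)
v(I) = 18 - 2*I² (v(I) = 8 + (9 - (-1 + 2*I²)) = 8 + (9 + (1 - 2*I²)) = 8 + (10 - 2*I²) = 18 - 2*I²)
(v(-18) + J)*(-327 - 33) = ((18 - 2*(-18)²) - 77822)*(-327 - 33) = ((18 - 2*324) - 77822)*(-360) = ((18 - 648) - 77822)*(-360) = (-630 - 77822)*(-360) = -78452*(-360) = 28242720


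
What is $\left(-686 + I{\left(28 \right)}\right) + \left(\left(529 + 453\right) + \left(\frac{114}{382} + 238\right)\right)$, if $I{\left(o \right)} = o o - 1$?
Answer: $\frac{251604}{191} \approx 1317.3$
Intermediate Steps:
$I{\left(o \right)} = -1 + o^{2}$ ($I{\left(o \right)} = o^{2} - 1 = -1 + o^{2}$)
$\left(-686 + I{\left(28 \right)}\right) + \left(\left(529 + 453\right) + \left(\frac{114}{382} + 238\right)\right) = \left(-686 - \left(1 - 28^{2}\right)\right) + \left(\left(529 + 453\right) + \left(\frac{114}{382} + 238\right)\right) = \left(-686 + \left(-1 + 784\right)\right) + \left(982 + \left(114 \cdot \frac{1}{382} + 238\right)\right) = \left(-686 + 783\right) + \left(982 + \left(\frac{57}{191} + 238\right)\right) = 97 + \left(982 + \frac{45515}{191}\right) = 97 + \frac{233077}{191} = \frac{251604}{191}$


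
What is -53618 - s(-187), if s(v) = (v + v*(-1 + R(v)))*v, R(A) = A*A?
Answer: -1222884579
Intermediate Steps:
R(A) = A²
s(v) = v*(v + v*(-1 + v²)) (s(v) = (v + v*(-1 + v²))*v = v*(v + v*(-1 + v²)))
-53618 - s(-187) = -53618 - 1*(-187)⁴ = -53618 - 1*1222830961 = -53618 - 1222830961 = -1222884579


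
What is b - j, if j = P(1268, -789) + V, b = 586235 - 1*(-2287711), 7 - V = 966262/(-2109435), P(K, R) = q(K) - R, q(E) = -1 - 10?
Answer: 6060745407773/2109435 ≈ 2.8732e+6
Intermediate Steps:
q(E) = -11
P(K, R) = -11 - R
V = 15732307/2109435 (V = 7 - 966262/(-2109435) = 7 - 966262*(-1)/2109435 = 7 - 1*(-966262/2109435) = 7 + 966262/2109435 = 15732307/2109435 ≈ 7.4581)
b = 2873946 (b = 586235 + 2287711 = 2873946)
j = 1656872737/2109435 (j = (-11 - 1*(-789)) + 15732307/2109435 = (-11 + 789) + 15732307/2109435 = 778 + 15732307/2109435 = 1656872737/2109435 ≈ 785.46)
b - j = 2873946 - 1*1656872737/2109435 = 2873946 - 1656872737/2109435 = 6060745407773/2109435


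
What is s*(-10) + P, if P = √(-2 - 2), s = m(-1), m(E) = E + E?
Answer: 20 + 2*I ≈ 20.0 + 2.0*I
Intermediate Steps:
m(E) = 2*E
s = -2 (s = 2*(-1) = -2)
P = 2*I (P = √(-4) = 2*I ≈ 2.0*I)
s*(-10) + P = -2*(-10) + 2*I = 20 + 2*I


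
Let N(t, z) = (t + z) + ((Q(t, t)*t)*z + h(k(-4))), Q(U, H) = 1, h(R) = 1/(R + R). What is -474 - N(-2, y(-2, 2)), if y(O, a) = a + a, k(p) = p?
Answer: -3743/8 ≈ -467.88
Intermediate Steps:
h(R) = 1/(2*R)
y(O, a) = 2*a
N(t, z) = -1/8 + t + z + t*z (N(t, z) = (t + z) + ((1*t)*z + (1/2)/(-4)) = (t + z) + (t*z + (1/2)*(-1/4)) = (t + z) + (t*z - 1/8) = (t + z) + (-1/8 + t*z) = -1/8 + t + z + t*z)
-474 - N(-2, y(-2, 2)) = -474 - (-1/8 - 2 + 2*2 - 4*2) = -474 - (-1/8 - 2 + 4 - 2*4) = -474 - (-1/8 - 2 + 4 - 8) = -474 - 1*(-49/8) = -474 + 49/8 = -3743/8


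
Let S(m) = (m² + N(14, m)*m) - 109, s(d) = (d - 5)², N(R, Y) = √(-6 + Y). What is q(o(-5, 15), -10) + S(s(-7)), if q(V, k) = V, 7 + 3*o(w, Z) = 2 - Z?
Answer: 61861/3 + 144*√138 ≈ 22312.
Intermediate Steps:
o(w, Z) = -5/3 - Z/3 (o(w, Z) = -7/3 + (2 - Z)/3 = -7/3 + (⅔ - Z/3) = -5/3 - Z/3)
s(d) = (-5 + d)²
S(m) = -109 + m² + m*√(-6 + m) (S(m) = (m² + √(-6 + m)*m) - 109 = (m² + m*√(-6 + m)) - 109 = -109 + m² + m*√(-6 + m))
q(o(-5, 15), -10) + S(s(-7)) = (-5/3 - ⅓*15) + (-109 + ((-5 - 7)²)² + (-5 - 7)²*√(-6 + (-5 - 7)²)) = (-5/3 - 5) + (-109 + ((-12)²)² + (-12)²*√(-6 + (-12)²)) = -20/3 + (-109 + 144² + 144*√(-6 + 144)) = -20/3 + (-109 + 20736 + 144*√138) = -20/3 + (20627 + 144*√138) = 61861/3 + 144*√138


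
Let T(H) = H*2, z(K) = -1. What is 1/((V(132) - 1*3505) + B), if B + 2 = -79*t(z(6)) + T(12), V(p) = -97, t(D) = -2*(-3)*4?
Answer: -1/5476 ≈ -0.00018262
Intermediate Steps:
T(H) = 2*H
t(D) = 24 (t(D) = 6*4 = 24)
B = -1874 (B = -2 + (-79*24 + 2*12) = -2 + (-1896 + 24) = -2 - 1872 = -1874)
1/((V(132) - 1*3505) + B) = 1/((-97 - 1*3505) - 1874) = 1/((-97 - 3505) - 1874) = 1/(-3602 - 1874) = 1/(-5476) = -1/5476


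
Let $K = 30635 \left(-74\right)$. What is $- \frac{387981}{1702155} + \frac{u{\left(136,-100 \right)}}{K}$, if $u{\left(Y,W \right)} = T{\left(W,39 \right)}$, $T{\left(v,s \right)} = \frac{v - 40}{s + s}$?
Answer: $- \frac{87954599204}{385876836345} \approx -0.22793$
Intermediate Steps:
$T{\left(v,s \right)} = \frac{-40 + v}{2 s}$
$u{\left(Y,W \right)} = - \frac{20}{39} + \frac{W}{78}$ ($u{\left(Y,W \right)} = \frac{-40 + W}{2 \cdot 39} = \frac{1}{2} \cdot \frac{1}{39} \left(-40 + W\right) = - \frac{20}{39} + \frac{W}{78}$)
$K = -2266990$
$- \frac{387981}{1702155} + \frac{u{\left(136,-100 \right)}}{K} = - \frac{387981}{1702155} + \frac{- \frac{20}{39} + \frac{1}{78} \left(-100\right)}{-2266990} = \left(-387981\right) \frac{1}{1702155} + \left(- \frac{20}{39} - \frac{50}{39}\right) \left(- \frac{1}{2266990}\right) = - \frac{129327}{567385} - - \frac{7}{8841261} = - \frac{129327}{567385} + \frac{7}{8841261} = - \frac{87954599204}{385876836345}$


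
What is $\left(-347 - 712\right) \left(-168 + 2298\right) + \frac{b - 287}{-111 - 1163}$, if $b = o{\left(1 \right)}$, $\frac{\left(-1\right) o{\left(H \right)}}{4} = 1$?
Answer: $- \frac{2873723289}{1274} \approx -2.2557 \cdot 10^{6}$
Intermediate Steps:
$o{\left(H \right)} = -4$ ($o{\left(H \right)} = \left(-4\right) 1 = -4$)
$b = -4$
$\left(-347 - 712\right) \left(-168 + 2298\right) + \frac{b - 287}{-111 - 1163} = \left(-347 - 712\right) \left(-168 + 2298\right) + \frac{-4 - 287}{-111 - 1163} = \left(-1059\right) 2130 - \frac{291}{-1274} = -2255670 - - \frac{291}{1274} = -2255670 + \frac{291}{1274} = - \frac{2873723289}{1274}$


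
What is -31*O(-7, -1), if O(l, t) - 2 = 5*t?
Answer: 93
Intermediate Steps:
O(l, t) = 2 + 5*t
-31*O(-7, -1) = -31*(2 + 5*(-1)) = -31*(2 - 5) = -31*(-3) = 93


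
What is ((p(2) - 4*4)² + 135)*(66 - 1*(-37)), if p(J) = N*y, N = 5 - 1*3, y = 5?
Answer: 17613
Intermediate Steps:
N = 2 (N = 5 - 3 = 2)
p(J) = 10 (p(J) = 2*5 = 10)
((p(2) - 4*4)² + 135)*(66 - 1*(-37)) = ((10 - 4*4)² + 135)*(66 - 1*(-37)) = ((10 - 16)² + 135)*(66 + 37) = ((-6)² + 135)*103 = (36 + 135)*103 = 171*103 = 17613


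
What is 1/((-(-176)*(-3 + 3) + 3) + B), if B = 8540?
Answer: 1/8543 ≈ 0.00011705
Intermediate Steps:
1/((-(-176)*(-3 + 3) + 3) + B) = 1/((-(-176)*(-3 + 3) + 3) + 8540) = 1/((-(-176)*0 + 3) + 8540) = 1/((-44*0 + 3) + 8540) = 1/((0 + 3) + 8540) = 1/(3 + 8540) = 1/8543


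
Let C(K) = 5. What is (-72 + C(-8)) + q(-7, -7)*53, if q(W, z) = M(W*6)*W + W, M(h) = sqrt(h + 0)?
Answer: -438 - 371*I*sqrt(42) ≈ -438.0 - 2404.4*I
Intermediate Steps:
M(h) = sqrt(h)
q(W, z) = W + sqrt(6)*W**(3/2) (q(W, z) = sqrt(W*6)*W + W = sqrt(6*W)*W + W = (sqrt(6)*sqrt(W))*W + W = sqrt(6)*W**(3/2) + W = W + sqrt(6)*W**(3/2))
(-72 + C(-8)) + q(-7, -7)*53 = (-72 + 5) + (-7 + sqrt(6)*(-7)**(3/2))*53 = -67 + (-7 + sqrt(6)*(-7*I*sqrt(7)))*53 = -67 + (-7 - 7*I*sqrt(42))*53 = -67 + (-371 - 371*I*sqrt(42)) = -438 - 371*I*sqrt(42)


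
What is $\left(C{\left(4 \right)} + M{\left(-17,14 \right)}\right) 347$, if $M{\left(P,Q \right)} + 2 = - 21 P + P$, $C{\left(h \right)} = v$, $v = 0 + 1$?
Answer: $117633$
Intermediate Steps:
$v = 1$
$C{\left(h \right)} = 1$
$M{\left(P,Q \right)} = -2 - 20 P$ ($M{\left(P,Q \right)} = -2 + \left(- 21 P + P\right) = -2 - 20 P$)
$\left(C{\left(4 \right)} + M{\left(-17,14 \right)}\right) 347 = \left(1 - -338\right) 347 = \left(1 + \left(-2 + 340\right)\right) 347 = \left(1 + 338\right) 347 = 339 \cdot 347 = 117633$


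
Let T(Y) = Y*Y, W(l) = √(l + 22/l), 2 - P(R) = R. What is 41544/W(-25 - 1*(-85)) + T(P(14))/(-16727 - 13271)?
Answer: -72/14999 + 41544*√54330/1811 ≈ 5347.0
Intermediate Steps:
P(R) = 2 - R
T(Y) = Y²
41544/W(-25 - 1*(-85)) + T(P(14))/(-16727 - 13271) = 41544/(√((-25 - 1*(-85)) + 22/(-25 - 1*(-85)))) + (2 - 1*14)²/(-16727 - 13271) = 41544/(√((-25 + 85) + 22/(-25 + 85))) + (2 - 14)²/(-29998) = 41544/(√(60 + 22/60)) + (-12)²*(-1/29998) = 41544/(√(60 + 22*(1/60))) + 144*(-1/29998) = 41544/(√(60 + 11/30)) - 72/14999 = 41544/(√(1811/30)) - 72/14999 = 41544/((√54330/30)) - 72/14999 = 41544*(√54330/1811) - 72/14999 = 41544*√54330/1811 - 72/14999 = -72/14999 + 41544*√54330/1811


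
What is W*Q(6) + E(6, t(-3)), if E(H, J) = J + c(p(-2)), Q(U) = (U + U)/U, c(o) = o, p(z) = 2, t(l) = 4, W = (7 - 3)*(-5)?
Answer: -34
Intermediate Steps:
W = -20 (W = 4*(-5) = -20)
Q(U) = 2 (Q(U) = (2*U)/U = 2)
E(H, J) = 2 + J (E(H, J) = J + 2 = 2 + J)
W*Q(6) + E(6, t(-3)) = -20*2 + (2 + 4) = -40 + 6 = -34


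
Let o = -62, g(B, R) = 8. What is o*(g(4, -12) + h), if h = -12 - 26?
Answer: 1860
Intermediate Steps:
h = -38
o*(g(4, -12) + h) = -62*(8 - 38) = -62*(-30) = 1860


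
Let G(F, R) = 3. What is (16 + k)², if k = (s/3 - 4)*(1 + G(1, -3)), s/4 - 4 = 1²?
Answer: 6400/9 ≈ 711.11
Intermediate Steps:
s = 20 (s = 16 + 4*1² = 16 + 4*1 = 16 + 4 = 20)
k = 32/3 (k = (20/3 - 4)*(1 + 3) = (20*(⅓) - 4)*4 = (20/3 - 4)*4 = (8/3)*4 = 32/3 ≈ 10.667)
(16 + k)² = (16 + 32/3)² = (80/3)² = 6400/9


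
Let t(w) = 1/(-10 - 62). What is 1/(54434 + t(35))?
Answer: 72/3919247 ≈ 1.8371e-5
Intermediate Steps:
t(w) = -1/72 (t(w) = 1/(-72) = -1/72)
1/(54434 + t(35)) = 1/(54434 - 1/72) = 1/(3919247/72) = 72/3919247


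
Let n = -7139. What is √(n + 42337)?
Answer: √35198 ≈ 187.61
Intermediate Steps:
√(n + 42337) = √(-7139 + 42337) = √35198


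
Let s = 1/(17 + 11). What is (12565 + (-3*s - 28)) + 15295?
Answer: 779293/28 ≈ 27832.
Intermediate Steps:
s = 1/28 ≈ 0.035714
(12565 + (-3*s - 28)) + 15295 = (12565 + (-3*1/28 - 28)) + 15295 = (12565 + (-3/28 - 28)) + 15295 = (12565 - 787/28) + 15295 = 351033/28 + 15295 = 779293/28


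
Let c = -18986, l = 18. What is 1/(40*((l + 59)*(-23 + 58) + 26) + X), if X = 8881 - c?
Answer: 1/136707 ≈ 7.3149e-6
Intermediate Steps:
X = 27867 (X = 8881 - 1*(-18986) = 8881 + 18986 = 27867)
1/(40*((l + 59)*(-23 + 58) + 26) + X) = 1/(40*((18 + 59)*(-23 + 58) + 26) + 27867) = 1/(40*(77*35 + 26) + 27867) = 1/(40*(2695 + 26) + 27867) = 1/(40*2721 + 27867) = 1/(108840 + 27867) = 1/136707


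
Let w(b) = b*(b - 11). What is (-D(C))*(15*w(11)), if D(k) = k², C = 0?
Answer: 0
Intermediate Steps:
w(b) = b*(-11 + b)
(-D(C))*(15*w(11)) = (-1*0²)*(15*(11*(-11 + 11))) = (-1*0)*(15*(11*0)) = 0*(15*0) = 0*0 = 0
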